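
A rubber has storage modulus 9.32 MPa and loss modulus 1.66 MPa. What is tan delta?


tan delta = E'' / E'
= 1.66 / 9.32
= 0.1781

tan delta = 0.1781


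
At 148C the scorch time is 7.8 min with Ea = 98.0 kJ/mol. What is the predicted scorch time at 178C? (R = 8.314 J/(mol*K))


Convert temperatures: T1 = 148 + 273.15 = 421.15 K, T2 = 178 + 273.15 = 451.15 K
ts2_new = 7.8 * exp(98000 / 8.314 * (1/451.15 - 1/421.15))
1/T2 - 1/T1 = -1.5789e-04
ts2_new = 1.21 min

1.21 min


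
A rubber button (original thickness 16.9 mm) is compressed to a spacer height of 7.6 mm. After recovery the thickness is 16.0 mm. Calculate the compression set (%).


CS = (t0 - recovered) / (t0 - ts) * 100
= (16.9 - 16.0) / (16.9 - 7.6) * 100
= 0.9 / 9.3 * 100
= 9.7%

9.7%


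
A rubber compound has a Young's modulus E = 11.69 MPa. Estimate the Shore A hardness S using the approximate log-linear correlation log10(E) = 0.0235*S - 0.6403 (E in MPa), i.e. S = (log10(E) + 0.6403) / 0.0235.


log10(E) = 0.0235*S - 0.6403  =>  S = (log10(E) + 0.6403) / 0.0235
log10(11.69) = 1.067815
S = (1.067815 + 0.6403) / 0.0235 = 1.708115 / 0.0235
S = 72.7

Shore A = 72.7


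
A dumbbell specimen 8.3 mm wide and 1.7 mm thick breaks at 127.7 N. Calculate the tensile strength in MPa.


Area = width * thickness = 8.3 * 1.7 = 14.11 mm^2
TS = force / area = 127.7 / 14.11 = 9.05 MPa

9.05 MPa


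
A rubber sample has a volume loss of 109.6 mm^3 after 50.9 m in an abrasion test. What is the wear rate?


Rate = volume_loss / distance
= 109.6 / 50.9
= 2.153 mm^3/m

2.153 mm^3/m


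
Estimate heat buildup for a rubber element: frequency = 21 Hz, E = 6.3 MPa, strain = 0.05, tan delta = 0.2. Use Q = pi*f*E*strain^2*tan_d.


Q = pi * f * E * strain^2 * tan_d
= pi * 21 * 6.3 * 0.05^2 * 0.2
= pi * 21 * 6.3 * 0.0025 * 0.2
= 0.2078

Q = 0.2078


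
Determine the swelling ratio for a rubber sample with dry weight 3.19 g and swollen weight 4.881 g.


Q = W_swollen / W_dry
Q = 4.881 / 3.19
Q = 1.53

Q = 1.53


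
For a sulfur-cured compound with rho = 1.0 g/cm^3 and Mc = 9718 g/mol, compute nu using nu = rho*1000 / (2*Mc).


nu = rho * 1000 / (2 * Mc)
nu = 1.0 * 1000 / (2 * 9718)
nu = 1000.0 / 19436
nu = 0.0515 mol/L

0.0515 mol/L


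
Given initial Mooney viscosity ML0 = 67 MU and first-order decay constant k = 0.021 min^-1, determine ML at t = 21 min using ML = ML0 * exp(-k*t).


ML = ML0 * exp(-k * t)
ML = 67 * exp(-0.021 * 21)
ML = 67 * 0.6434
ML = 43.11 MU

43.11 MU


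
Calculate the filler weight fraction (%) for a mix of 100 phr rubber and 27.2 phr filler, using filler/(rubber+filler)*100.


Filler % = filler / (rubber + filler) * 100
= 27.2 / (100 + 27.2) * 100
= 27.2 / 127.2 * 100
= 21.38%

21.38%


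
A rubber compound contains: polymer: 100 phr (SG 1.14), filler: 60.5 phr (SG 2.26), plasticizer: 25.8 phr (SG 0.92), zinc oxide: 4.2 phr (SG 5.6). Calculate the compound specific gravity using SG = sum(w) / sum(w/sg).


Sum of weights = 190.5
Volume contributions:
  polymer: 100/1.14 = 87.7193
  filler: 60.5/2.26 = 26.7699
  plasticizer: 25.8/0.92 = 28.0435
  zinc oxide: 4.2/5.6 = 0.7500
Sum of volumes = 143.2827
SG = 190.5 / 143.2827 = 1.33

SG = 1.33


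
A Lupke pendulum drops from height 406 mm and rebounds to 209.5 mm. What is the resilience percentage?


Resilience = h_rebound / h_drop * 100
= 209.5 / 406 * 100
= 51.6%

51.6%


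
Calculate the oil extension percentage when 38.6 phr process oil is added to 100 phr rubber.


Oil % = oil / (100 + oil) * 100
= 38.6 / (100 + 38.6) * 100
= 38.6 / 138.6 * 100
= 27.85%

27.85%


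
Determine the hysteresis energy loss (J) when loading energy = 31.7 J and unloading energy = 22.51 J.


Hysteresis loss = loading - unloading
= 31.7 - 22.51
= 9.19 J

9.19 J


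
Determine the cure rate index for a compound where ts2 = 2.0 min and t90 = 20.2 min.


CRI = 100 / (t90 - ts2)
= 100 / (20.2 - 2.0)
= 100 / 18.2
= 5.49 min^-1

5.49 min^-1


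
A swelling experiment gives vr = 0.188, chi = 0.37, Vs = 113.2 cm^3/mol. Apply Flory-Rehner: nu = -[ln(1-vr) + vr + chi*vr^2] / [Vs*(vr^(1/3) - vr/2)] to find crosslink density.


ln(1 - vr) = ln(1 - 0.188) = -0.2083
Numerator = -((-0.2083) + 0.188 + 0.37 * 0.188^2) = 0.0072
Denominator = 113.2 * (0.188^(1/3) - 0.188/2) = 54.2076
nu = 0.0072 / 54.2076 = 1.3241e-04 mol/cm^3

1.3241e-04 mol/cm^3


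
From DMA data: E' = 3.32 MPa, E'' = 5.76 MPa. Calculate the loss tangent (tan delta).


tan delta = E'' / E'
= 5.76 / 3.32
= 1.7349

tan delta = 1.7349


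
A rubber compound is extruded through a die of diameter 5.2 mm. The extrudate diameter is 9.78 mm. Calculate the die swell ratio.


Die swell ratio = D_extrudate / D_die
= 9.78 / 5.2
= 1.881

Die swell = 1.881


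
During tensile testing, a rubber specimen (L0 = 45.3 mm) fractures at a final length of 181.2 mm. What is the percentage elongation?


Elongation = (Lf - L0) / L0 * 100
= (181.2 - 45.3) / 45.3 * 100
= 135.9 / 45.3 * 100
= 300.0%

300.0%


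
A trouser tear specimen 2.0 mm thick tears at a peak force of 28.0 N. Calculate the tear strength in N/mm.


Tear strength = force / thickness
= 28.0 / 2.0
= 14.0 N/mm

14.0 N/mm


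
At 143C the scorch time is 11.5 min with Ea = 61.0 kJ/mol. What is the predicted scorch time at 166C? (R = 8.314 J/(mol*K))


Convert temperatures: T1 = 143 + 273.15 = 416.15 K, T2 = 166 + 273.15 = 439.15 K
ts2_new = 11.5 * exp(61000 / 8.314 * (1/439.15 - 1/416.15))
1/T2 - 1/T1 = -1.2585e-04
ts2_new = 4.57 min

4.57 min


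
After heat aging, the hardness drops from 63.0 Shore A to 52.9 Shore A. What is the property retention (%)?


Retention = aged / original * 100
= 52.9 / 63.0 * 100
= 84.0%

84.0%


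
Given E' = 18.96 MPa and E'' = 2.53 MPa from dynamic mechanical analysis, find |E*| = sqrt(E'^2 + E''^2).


|E*| = sqrt(E'^2 + E''^2)
= sqrt(18.96^2 + 2.53^2)
= sqrt(359.4816 + 6.4009)
= 19.128 MPa

19.128 MPa


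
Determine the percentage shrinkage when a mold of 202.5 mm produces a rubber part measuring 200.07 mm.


Shrinkage = (mold - part) / mold * 100
= (202.5 - 200.07) / 202.5 * 100
= 2.43 / 202.5 * 100
= 1.2%

1.2%


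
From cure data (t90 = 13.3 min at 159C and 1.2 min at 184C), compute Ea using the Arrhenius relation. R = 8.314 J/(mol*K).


T1 = 432.15 K, T2 = 457.15 K
1/T1 - 1/T2 = 1.2655e-04
ln(t1/t2) = ln(13.3/1.2) = 2.4054
Ea = 8.314 * 2.4054 / 1.2655e-04 = 158036.8006 J/mol
Ea = 158.04 kJ/mol

158.04 kJ/mol


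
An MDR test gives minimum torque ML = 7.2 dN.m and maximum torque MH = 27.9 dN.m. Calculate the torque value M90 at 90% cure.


M90 = ML + 0.9 * (MH - ML)
M90 = 7.2 + 0.9 * (27.9 - 7.2)
M90 = 7.2 + 0.9 * 20.7
M90 = 25.83 dN.m

25.83 dN.m


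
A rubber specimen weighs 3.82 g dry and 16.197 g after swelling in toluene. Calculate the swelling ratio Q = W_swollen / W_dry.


Q = W_swollen / W_dry
Q = 16.197 / 3.82
Q = 4.24

Q = 4.24


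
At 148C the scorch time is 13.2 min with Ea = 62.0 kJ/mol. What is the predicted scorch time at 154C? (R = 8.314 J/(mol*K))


Convert temperatures: T1 = 148 + 273.15 = 421.15 K, T2 = 154 + 273.15 = 427.15 K
ts2_new = 13.2 * exp(62000 / 8.314 * (1/427.15 - 1/421.15))
1/T2 - 1/T1 = -3.3353e-05
ts2_new = 10.29 min

10.29 min


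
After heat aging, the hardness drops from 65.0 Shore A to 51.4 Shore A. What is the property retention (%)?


Retention = aged / original * 100
= 51.4 / 65.0 * 100
= 79.1%

79.1%


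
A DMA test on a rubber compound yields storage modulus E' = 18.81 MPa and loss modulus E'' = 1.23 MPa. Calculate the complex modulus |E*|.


|E*| = sqrt(E'^2 + E''^2)
= sqrt(18.81^2 + 1.23^2)
= sqrt(353.8161 + 1.5129)
= 18.85 MPa

18.85 MPa


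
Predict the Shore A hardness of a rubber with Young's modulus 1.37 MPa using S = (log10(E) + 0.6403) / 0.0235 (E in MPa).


log10(E) = 0.0235*S - 0.6403  =>  S = (log10(E) + 0.6403) / 0.0235
log10(1.37) = 0.136721
S = (0.136721 + 0.6403) / 0.0235 = 0.777021 / 0.0235
S = 33.1

Shore A = 33.1


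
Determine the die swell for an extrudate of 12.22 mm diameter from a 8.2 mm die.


Die swell ratio = D_extrudate / D_die
= 12.22 / 8.2
= 1.49

Die swell = 1.49


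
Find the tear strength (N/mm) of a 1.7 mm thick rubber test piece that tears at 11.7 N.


Tear strength = force / thickness
= 11.7 / 1.7
= 6.88 N/mm

6.88 N/mm


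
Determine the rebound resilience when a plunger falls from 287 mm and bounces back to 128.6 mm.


Resilience = h_rebound / h_drop * 100
= 128.6 / 287 * 100
= 44.8%

44.8%


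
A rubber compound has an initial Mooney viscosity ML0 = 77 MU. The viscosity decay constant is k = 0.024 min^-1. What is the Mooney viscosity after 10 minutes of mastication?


ML = ML0 * exp(-k * t)
ML = 77 * exp(-0.024 * 10)
ML = 77 * 0.7866
ML = 60.57 MU

60.57 MU


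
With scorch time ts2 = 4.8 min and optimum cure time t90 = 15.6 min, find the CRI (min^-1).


CRI = 100 / (t90 - ts2)
= 100 / (15.6 - 4.8)
= 100 / 10.8
= 9.26 min^-1

9.26 min^-1


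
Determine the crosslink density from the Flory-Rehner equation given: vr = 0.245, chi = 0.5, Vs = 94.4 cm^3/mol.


ln(1 - vr) = ln(1 - 0.245) = -0.2810
Numerator = -((-0.2810) + 0.245 + 0.5 * 0.245^2) = 0.0060
Denominator = 94.4 * (0.245^(1/3) - 0.245/2) = 47.5051
nu = 0.0060 / 47.5051 = 1.2683e-04 mol/cm^3

1.2683e-04 mol/cm^3


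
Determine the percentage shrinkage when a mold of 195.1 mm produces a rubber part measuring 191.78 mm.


Shrinkage = (mold - part) / mold * 100
= (195.1 - 191.78) / 195.1 * 100
= 3.32 / 195.1 * 100
= 1.7%

1.7%


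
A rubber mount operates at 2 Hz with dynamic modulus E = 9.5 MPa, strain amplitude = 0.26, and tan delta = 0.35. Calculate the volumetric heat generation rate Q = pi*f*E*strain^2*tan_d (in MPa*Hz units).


Q = pi * f * E * strain^2 * tan_d
= pi * 2 * 9.5 * 0.26^2 * 0.35
= pi * 2 * 9.5 * 0.0676 * 0.35
= 1.4123

Q = 1.4123


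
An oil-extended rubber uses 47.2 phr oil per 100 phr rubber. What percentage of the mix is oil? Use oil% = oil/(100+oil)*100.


Oil % = oil / (100 + oil) * 100
= 47.2 / (100 + 47.2) * 100
= 47.2 / 147.2 * 100
= 32.07%

32.07%


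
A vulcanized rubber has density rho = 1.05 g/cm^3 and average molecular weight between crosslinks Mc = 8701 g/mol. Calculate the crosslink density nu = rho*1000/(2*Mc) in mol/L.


nu = rho * 1000 / (2 * Mc)
nu = 1.05 * 1000 / (2 * 8701)
nu = 1050.0 / 17402
nu = 0.0603 mol/L

0.0603 mol/L


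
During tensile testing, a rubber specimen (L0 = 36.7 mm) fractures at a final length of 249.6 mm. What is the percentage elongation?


Elongation = (Lf - L0) / L0 * 100
= (249.6 - 36.7) / 36.7 * 100
= 212.9 / 36.7 * 100
= 580.1%

580.1%


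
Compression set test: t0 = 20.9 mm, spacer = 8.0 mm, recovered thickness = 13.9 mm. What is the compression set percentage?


CS = (t0 - recovered) / (t0 - ts) * 100
= (20.9 - 13.9) / (20.9 - 8.0) * 100
= 7.0 / 12.9 * 100
= 54.3%

54.3%


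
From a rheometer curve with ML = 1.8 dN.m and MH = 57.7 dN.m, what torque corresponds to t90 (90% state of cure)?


M90 = ML + 0.9 * (MH - ML)
M90 = 1.8 + 0.9 * (57.7 - 1.8)
M90 = 1.8 + 0.9 * 55.9
M90 = 52.11 dN.m

52.11 dN.m


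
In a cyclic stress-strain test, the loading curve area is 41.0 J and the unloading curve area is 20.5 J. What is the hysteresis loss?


Hysteresis loss = loading - unloading
= 41.0 - 20.5
= 20.5 J

20.5 J


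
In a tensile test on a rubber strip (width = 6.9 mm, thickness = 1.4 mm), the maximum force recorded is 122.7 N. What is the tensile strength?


Area = width * thickness = 6.9 * 1.4 = 9.66 mm^2
TS = force / area = 122.7 / 9.66 = 12.7 MPa

12.7 MPa


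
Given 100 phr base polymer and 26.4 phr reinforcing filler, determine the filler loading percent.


Filler % = filler / (rubber + filler) * 100
= 26.4 / (100 + 26.4) * 100
= 26.4 / 126.4 * 100
= 20.89%

20.89%


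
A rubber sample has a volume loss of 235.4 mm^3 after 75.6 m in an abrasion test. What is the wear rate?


Rate = volume_loss / distance
= 235.4 / 75.6
= 3.114 mm^3/m

3.114 mm^3/m


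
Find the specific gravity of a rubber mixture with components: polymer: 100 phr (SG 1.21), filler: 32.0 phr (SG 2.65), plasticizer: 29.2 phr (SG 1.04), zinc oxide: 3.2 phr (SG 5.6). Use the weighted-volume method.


Sum of weights = 164.4
Volume contributions:
  polymer: 100/1.21 = 82.6446
  filler: 32.0/2.65 = 12.0755
  plasticizer: 29.2/1.04 = 28.0769
  zinc oxide: 3.2/5.6 = 0.5714
Sum of volumes = 123.3685
SG = 164.4 / 123.3685 = 1.333

SG = 1.333


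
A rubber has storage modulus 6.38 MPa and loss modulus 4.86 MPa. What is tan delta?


tan delta = E'' / E'
= 4.86 / 6.38
= 0.7618

tan delta = 0.7618


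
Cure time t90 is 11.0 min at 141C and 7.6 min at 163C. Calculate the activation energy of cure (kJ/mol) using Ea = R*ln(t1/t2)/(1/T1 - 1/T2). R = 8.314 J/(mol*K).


T1 = 414.15 K, T2 = 436.15 K
1/T1 - 1/T2 = 1.2179e-04
ln(t1/t2) = ln(11.0/7.6) = 0.3697
Ea = 8.314 * 0.3697 / 1.2179e-04 = 25239.7803 J/mol
Ea = 25.24 kJ/mol

25.24 kJ/mol


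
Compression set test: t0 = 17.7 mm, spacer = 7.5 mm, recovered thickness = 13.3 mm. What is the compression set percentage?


CS = (t0 - recovered) / (t0 - ts) * 100
= (17.7 - 13.3) / (17.7 - 7.5) * 100
= 4.4 / 10.2 * 100
= 43.1%

43.1%


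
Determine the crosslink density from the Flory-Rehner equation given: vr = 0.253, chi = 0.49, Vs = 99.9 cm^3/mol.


ln(1 - vr) = ln(1 - 0.253) = -0.2917
Numerator = -((-0.2917) + 0.253 + 0.49 * 0.253^2) = 0.0073
Denominator = 99.9 * (0.253^(1/3) - 0.253/2) = 50.5464
nu = 0.0073 / 50.5464 = 1.4493e-04 mol/cm^3

1.4493e-04 mol/cm^3


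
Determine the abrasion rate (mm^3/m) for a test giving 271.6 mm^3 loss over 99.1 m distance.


Rate = volume_loss / distance
= 271.6 / 99.1
= 2.741 mm^3/m

2.741 mm^3/m


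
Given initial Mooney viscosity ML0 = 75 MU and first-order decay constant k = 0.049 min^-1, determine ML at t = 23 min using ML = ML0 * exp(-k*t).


ML = ML0 * exp(-k * t)
ML = 75 * exp(-0.049 * 23)
ML = 75 * 0.3240
ML = 24.3 MU

24.3 MU


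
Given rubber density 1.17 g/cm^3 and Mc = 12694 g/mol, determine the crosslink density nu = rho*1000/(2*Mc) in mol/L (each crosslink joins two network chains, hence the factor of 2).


nu = rho * 1000 / (2 * Mc)
nu = 1.17 * 1000 / (2 * 12694)
nu = 1170.0 / 25388
nu = 0.0461 mol/L

0.0461 mol/L


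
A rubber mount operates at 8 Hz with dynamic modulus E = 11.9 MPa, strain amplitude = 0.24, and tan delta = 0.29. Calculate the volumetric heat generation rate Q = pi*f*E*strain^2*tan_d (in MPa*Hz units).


Q = pi * f * E * strain^2 * tan_d
= pi * 8 * 11.9 * 0.24^2 * 0.29
= pi * 8 * 11.9 * 0.0576 * 0.29
= 4.9958

Q = 4.9958


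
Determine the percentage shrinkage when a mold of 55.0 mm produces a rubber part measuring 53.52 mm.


Shrinkage = (mold - part) / mold * 100
= (55.0 - 53.52) / 55.0 * 100
= 1.48 / 55.0 * 100
= 2.69%

2.69%


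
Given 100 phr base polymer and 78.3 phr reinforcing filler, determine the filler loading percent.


Filler % = filler / (rubber + filler) * 100
= 78.3 / (100 + 78.3) * 100
= 78.3 / 178.3 * 100
= 43.91%

43.91%


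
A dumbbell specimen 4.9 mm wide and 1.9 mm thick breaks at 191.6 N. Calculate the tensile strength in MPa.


Area = width * thickness = 4.9 * 1.9 = 9.31 mm^2
TS = force / area = 191.6 / 9.31 = 20.58 MPa

20.58 MPa


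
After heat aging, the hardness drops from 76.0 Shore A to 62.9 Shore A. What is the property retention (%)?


Retention = aged / original * 100
= 62.9 / 76.0 * 100
= 82.8%

82.8%


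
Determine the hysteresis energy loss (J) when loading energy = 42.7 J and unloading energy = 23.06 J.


Hysteresis loss = loading - unloading
= 42.7 - 23.06
= 19.64 J

19.64 J


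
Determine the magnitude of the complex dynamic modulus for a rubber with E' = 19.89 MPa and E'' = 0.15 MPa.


|E*| = sqrt(E'^2 + E''^2)
= sqrt(19.89^2 + 0.15^2)
= sqrt(395.6121 + 0.0225)
= 19.891 MPa

19.891 MPa


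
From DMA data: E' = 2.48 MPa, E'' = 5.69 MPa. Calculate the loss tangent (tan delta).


tan delta = E'' / E'
= 5.69 / 2.48
= 2.2944

tan delta = 2.2944


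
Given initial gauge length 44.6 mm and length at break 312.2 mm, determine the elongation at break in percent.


Elongation = (Lf - L0) / L0 * 100
= (312.2 - 44.6) / 44.6 * 100
= 267.6 / 44.6 * 100
= 600.0%

600.0%


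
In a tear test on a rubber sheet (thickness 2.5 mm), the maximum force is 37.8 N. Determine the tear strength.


Tear strength = force / thickness
= 37.8 / 2.5
= 15.12 N/mm

15.12 N/mm


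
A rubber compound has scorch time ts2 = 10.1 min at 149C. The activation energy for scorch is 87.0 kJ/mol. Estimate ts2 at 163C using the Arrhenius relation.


Convert temperatures: T1 = 149 + 273.15 = 422.15 K, T2 = 163 + 273.15 = 436.15 K
ts2_new = 10.1 * exp(87000 / 8.314 * (1/436.15 - 1/422.15))
1/T2 - 1/T1 = -7.6037e-05
ts2_new = 4.56 min

4.56 min


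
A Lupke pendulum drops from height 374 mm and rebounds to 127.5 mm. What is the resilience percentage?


Resilience = h_rebound / h_drop * 100
= 127.5 / 374 * 100
= 34.1%

34.1%


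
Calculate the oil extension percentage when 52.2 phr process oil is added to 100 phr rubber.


Oil % = oil / (100 + oil) * 100
= 52.2 / (100 + 52.2) * 100
= 52.2 / 152.2 * 100
= 34.3%

34.3%


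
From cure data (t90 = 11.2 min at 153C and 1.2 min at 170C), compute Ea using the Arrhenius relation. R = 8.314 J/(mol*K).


T1 = 426.15 K, T2 = 443.15 K
1/T1 - 1/T2 = 9.0019e-05
ln(t1/t2) = ln(11.2/1.2) = 2.2336
Ea = 8.314 * 2.2336 / 9.0019e-05 = 206290.0275 J/mol
Ea = 206.29 kJ/mol

206.29 kJ/mol


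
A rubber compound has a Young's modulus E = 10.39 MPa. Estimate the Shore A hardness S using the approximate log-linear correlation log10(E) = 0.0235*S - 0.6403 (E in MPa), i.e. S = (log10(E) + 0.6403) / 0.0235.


log10(E) = 0.0235*S - 0.6403  =>  S = (log10(E) + 0.6403) / 0.0235
log10(10.39) = 1.016616
S = (1.016616 + 0.6403) / 0.0235 = 1.656916 / 0.0235
S = 70.5

Shore A = 70.5


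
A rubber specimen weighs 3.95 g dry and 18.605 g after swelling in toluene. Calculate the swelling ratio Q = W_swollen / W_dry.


Q = W_swollen / W_dry
Q = 18.605 / 3.95
Q = 4.71

Q = 4.71


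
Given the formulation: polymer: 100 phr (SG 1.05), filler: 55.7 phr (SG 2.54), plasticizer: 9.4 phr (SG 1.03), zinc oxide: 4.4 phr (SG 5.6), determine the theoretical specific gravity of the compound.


Sum of weights = 169.5
Volume contributions:
  polymer: 100/1.05 = 95.2381
  filler: 55.7/2.54 = 21.9291
  plasticizer: 9.4/1.03 = 9.1262
  zinc oxide: 4.4/5.6 = 0.7857
Sum of volumes = 127.0792
SG = 169.5 / 127.0792 = 1.334

SG = 1.334


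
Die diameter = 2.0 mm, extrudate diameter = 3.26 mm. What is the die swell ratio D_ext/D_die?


Die swell ratio = D_extrudate / D_die
= 3.26 / 2.0
= 1.63

Die swell = 1.63


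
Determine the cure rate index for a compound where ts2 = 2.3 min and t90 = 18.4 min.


CRI = 100 / (t90 - ts2)
= 100 / (18.4 - 2.3)
= 100 / 16.1
= 6.21 min^-1

6.21 min^-1


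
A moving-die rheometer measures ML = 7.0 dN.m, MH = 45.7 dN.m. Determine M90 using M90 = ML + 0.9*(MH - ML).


M90 = ML + 0.9 * (MH - ML)
M90 = 7.0 + 0.9 * (45.7 - 7.0)
M90 = 7.0 + 0.9 * 38.7
M90 = 41.83 dN.m

41.83 dN.m


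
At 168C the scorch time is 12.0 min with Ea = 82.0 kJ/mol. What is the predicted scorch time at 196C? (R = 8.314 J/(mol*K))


Convert temperatures: T1 = 168 + 273.15 = 441.15 K, T2 = 196 + 273.15 = 469.15 K
ts2_new = 12.0 * exp(82000 / 8.314 * (1/469.15 - 1/441.15))
1/T2 - 1/T1 = -1.3529e-04
ts2_new = 3.16 min

3.16 min


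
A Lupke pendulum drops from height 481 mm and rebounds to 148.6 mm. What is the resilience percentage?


Resilience = h_rebound / h_drop * 100
= 148.6 / 481 * 100
= 30.9%

30.9%


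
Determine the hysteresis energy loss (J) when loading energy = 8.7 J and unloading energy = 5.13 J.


Hysteresis loss = loading - unloading
= 8.7 - 5.13
= 3.57 J

3.57 J


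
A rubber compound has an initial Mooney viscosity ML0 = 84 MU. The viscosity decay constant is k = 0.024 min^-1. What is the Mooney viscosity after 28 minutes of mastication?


ML = ML0 * exp(-k * t)
ML = 84 * exp(-0.024 * 28)
ML = 84 * 0.5107
ML = 42.9 MU

42.9 MU


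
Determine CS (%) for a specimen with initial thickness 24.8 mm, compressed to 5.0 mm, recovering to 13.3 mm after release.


CS = (t0 - recovered) / (t0 - ts) * 100
= (24.8 - 13.3) / (24.8 - 5.0) * 100
= 11.5 / 19.8 * 100
= 58.1%

58.1%


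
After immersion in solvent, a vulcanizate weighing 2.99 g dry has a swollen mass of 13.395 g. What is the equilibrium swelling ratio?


Q = W_swollen / W_dry
Q = 13.395 / 2.99
Q = 4.48

Q = 4.48


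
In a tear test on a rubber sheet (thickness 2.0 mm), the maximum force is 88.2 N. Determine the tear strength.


Tear strength = force / thickness
= 88.2 / 2.0
= 44.1 N/mm

44.1 N/mm


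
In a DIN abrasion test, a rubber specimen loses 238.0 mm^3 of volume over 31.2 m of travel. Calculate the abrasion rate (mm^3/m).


Rate = volume_loss / distance
= 238.0 / 31.2
= 7.628 mm^3/m

7.628 mm^3/m


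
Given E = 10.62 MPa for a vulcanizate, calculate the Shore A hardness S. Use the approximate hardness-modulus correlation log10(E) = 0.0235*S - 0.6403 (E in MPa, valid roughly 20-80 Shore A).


log10(E) = 0.0235*S - 0.6403  =>  S = (log10(E) + 0.6403) / 0.0235
log10(10.62) = 1.026125
S = (1.026125 + 0.6403) / 0.0235 = 1.666425 / 0.0235
S = 70.9

Shore A = 70.9


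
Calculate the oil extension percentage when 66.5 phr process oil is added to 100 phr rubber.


Oil % = oil / (100 + oil) * 100
= 66.5 / (100 + 66.5) * 100
= 66.5 / 166.5 * 100
= 39.94%

39.94%


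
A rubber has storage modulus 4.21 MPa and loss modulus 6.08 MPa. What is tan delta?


tan delta = E'' / E'
= 6.08 / 4.21
= 1.4442

tan delta = 1.4442


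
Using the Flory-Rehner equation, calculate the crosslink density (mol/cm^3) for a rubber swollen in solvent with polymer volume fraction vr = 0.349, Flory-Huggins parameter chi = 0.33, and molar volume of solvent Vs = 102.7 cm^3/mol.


ln(1 - vr) = ln(1 - 0.349) = -0.4292
Numerator = -((-0.4292) + 0.349 + 0.33 * 0.349^2) = 0.0401
Denominator = 102.7 * (0.349^(1/3) - 0.349/2) = 54.3856
nu = 0.0401 / 54.3856 = 7.3643e-04 mol/cm^3

7.3643e-04 mol/cm^3


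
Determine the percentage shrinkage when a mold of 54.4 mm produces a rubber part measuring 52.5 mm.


Shrinkage = (mold - part) / mold * 100
= (54.4 - 52.5) / 54.4 * 100
= 1.9 / 54.4 * 100
= 3.49%

3.49%


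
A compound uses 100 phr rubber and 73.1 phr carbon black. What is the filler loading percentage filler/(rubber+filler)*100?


Filler % = filler / (rubber + filler) * 100
= 73.1 / (100 + 73.1) * 100
= 73.1 / 173.1 * 100
= 42.23%

42.23%


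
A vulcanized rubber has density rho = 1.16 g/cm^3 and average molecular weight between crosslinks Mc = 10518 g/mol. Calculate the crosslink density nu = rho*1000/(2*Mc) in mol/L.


nu = rho * 1000 / (2 * Mc)
nu = 1.16 * 1000 / (2 * 10518)
nu = 1160.0 / 21036
nu = 0.0551 mol/L

0.0551 mol/L


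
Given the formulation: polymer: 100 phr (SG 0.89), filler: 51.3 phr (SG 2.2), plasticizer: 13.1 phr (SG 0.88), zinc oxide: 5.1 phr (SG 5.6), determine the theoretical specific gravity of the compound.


Sum of weights = 169.5
Volume contributions:
  polymer: 100/0.89 = 112.3596
  filler: 51.3/2.2 = 23.3182
  plasticizer: 13.1/0.88 = 14.8864
  zinc oxide: 5.1/5.6 = 0.9107
Sum of volumes = 151.4748
SG = 169.5 / 151.4748 = 1.119

SG = 1.119


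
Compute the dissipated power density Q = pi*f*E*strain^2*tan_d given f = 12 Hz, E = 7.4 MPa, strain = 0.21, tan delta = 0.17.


Q = pi * f * E * strain^2 * tan_d
= pi * 12 * 7.4 * 0.21^2 * 0.17
= pi * 12 * 7.4 * 0.0441 * 0.17
= 2.0915

Q = 2.0915


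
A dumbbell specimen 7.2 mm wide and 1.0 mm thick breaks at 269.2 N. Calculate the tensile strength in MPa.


Area = width * thickness = 7.2 * 1.0 = 7.2 mm^2
TS = force / area = 269.2 / 7.2 = 37.39 MPa

37.39 MPa


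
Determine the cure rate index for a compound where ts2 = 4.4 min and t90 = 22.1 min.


CRI = 100 / (t90 - ts2)
= 100 / (22.1 - 4.4)
= 100 / 17.7
= 5.65 min^-1

5.65 min^-1


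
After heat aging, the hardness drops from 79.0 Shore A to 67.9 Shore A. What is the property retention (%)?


Retention = aged / original * 100
= 67.9 / 79.0 * 100
= 85.9%

85.9%


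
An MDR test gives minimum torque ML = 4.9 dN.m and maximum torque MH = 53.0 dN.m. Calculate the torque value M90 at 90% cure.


M90 = ML + 0.9 * (MH - ML)
M90 = 4.9 + 0.9 * (53.0 - 4.9)
M90 = 4.9 + 0.9 * 48.1
M90 = 48.19 dN.m

48.19 dN.m


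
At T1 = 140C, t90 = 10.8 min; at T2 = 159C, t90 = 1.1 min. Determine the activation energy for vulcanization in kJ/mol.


T1 = 413.15 K, T2 = 432.15 K
1/T1 - 1/T2 = 1.0642e-04
ln(t1/t2) = ln(10.8/1.1) = 2.2842
Ea = 8.314 * 2.2842 / 1.0642e-04 = 178459.4938 J/mol
Ea = 178.46 kJ/mol

178.46 kJ/mol


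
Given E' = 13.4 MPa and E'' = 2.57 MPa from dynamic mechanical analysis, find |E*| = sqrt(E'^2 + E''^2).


|E*| = sqrt(E'^2 + E''^2)
= sqrt(13.4^2 + 2.57^2)
= sqrt(179.5600 + 6.6049)
= 13.644 MPa

13.644 MPa


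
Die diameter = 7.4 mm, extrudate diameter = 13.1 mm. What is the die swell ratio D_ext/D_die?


Die swell ratio = D_extrudate / D_die
= 13.1 / 7.4
= 1.77

Die swell = 1.77


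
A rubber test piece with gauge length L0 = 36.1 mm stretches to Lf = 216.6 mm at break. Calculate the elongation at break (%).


Elongation = (Lf - L0) / L0 * 100
= (216.6 - 36.1) / 36.1 * 100
= 180.5 / 36.1 * 100
= 500.0%

500.0%


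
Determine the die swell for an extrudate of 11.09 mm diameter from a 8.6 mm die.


Die swell ratio = D_extrudate / D_die
= 11.09 / 8.6
= 1.29

Die swell = 1.29


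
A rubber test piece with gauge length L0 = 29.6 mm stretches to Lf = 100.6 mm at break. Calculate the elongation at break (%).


Elongation = (Lf - L0) / L0 * 100
= (100.6 - 29.6) / 29.6 * 100
= 71.0 / 29.6 * 100
= 239.9%

239.9%


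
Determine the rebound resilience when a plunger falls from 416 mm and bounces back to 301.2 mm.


Resilience = h_rebound / h_drop * 100
= 301.2 / 416 * 100
= 72.4%

72.4%


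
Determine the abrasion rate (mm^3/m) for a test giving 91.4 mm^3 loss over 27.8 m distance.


Rate = volume_loss / distance
= 91.4 / 27.8
= 3.288 mm^3/m

3.288 mm^3/m


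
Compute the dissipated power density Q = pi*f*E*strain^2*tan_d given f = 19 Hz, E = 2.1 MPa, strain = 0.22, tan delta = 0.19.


Q = pi * f * E * strain^2 * tan_d
= pi * 19 * 2.1 * 0.22^2 * 0.19
= pi * 19 * 2.1 * 0.0484 * 0.19
= 1.1527

Q = 1.1527


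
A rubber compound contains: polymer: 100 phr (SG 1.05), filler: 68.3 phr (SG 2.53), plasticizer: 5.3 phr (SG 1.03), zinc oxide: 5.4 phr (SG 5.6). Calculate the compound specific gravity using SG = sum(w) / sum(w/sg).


Sum of weights = 179.0
Volume contributions:
  polymer: 100/1.05 = 95.2381
  filler: 68.3/2.53 = 26.9960
  plasticizer: 5.3/1.03 = 5.1456
  zinc oxide: 5.4/5.6 = 0.9643
Sum of volumes = 128.3441
SG = 179.0 / 128.3441 = 1.395

SG = 1.395


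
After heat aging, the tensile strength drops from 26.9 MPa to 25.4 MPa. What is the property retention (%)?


Retention = aged / original * 100
= 25.4 / 26.9 * 100
= 94.4%

94.4%


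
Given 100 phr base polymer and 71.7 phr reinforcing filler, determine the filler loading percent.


Filler % = filler / (rubber + filler) * 100
= 71.7 / (100 + 71.7) * 100
= 71.7 / 171.7 * 100
= 41.76%

41.76%


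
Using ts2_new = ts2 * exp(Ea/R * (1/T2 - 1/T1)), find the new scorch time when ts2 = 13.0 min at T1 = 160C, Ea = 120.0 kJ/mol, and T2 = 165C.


Convert temperatures: T1 = 160 + 273.15 = 433.15 K, T2 = 165 + 273.15 = 438.15 K
ts2_new = 13.0 * exp(120000 / 8.314 * (1/438.15 - 1/433.15))
1/T2 - 1/T1 = -2.6346e-05
ts2_new = 8.89 min

8.89 min


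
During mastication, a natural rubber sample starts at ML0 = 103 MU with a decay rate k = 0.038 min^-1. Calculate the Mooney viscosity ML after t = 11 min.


ML = ML0 * exp(-k * t)
ML = 103 * exp(-0.038 * 11)
ML = 103 * 0.6584
ML = 67.81 MU

67.81 MU


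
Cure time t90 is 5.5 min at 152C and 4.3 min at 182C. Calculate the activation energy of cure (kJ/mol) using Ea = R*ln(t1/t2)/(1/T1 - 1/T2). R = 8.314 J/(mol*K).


T1 = 425.15 K, T2 = 455.15 K
1/T1 - 1/T2 = 1.5503e-04
ln(t1/t2) = ln(5.5/4.3) = 0.2461
Ea = 8.314 * 0.2461 / 1.5503e-04 = 13199.4387 J/mol
Ea = 13.2 kJ/mol

13.2 kJ/mol


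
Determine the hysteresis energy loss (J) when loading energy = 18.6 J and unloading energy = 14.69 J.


Hysteresis loss = loading - unloading
= 18.6 - 14.69
= 3.91 J

3.91 J


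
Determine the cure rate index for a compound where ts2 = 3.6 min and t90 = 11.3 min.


CRI = 100 / (t90 - ts2)
= 100 / (11.3 - 3.6)
= 100 / 7.7
= 12.99 min^-1

12.99 min^-1


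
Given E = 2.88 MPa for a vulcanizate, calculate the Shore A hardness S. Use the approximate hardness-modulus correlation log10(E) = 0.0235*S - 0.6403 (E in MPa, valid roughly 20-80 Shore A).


log10(E) = 0.0235*S - 0.6403  =>  S = (log10(E) + 0.6403) / 0.0235
log10(2.88) = 0.459392
S = (0.459392 + 0.6403) / 0.0235 = 1.099692 / 0.0235
S = 46.8

Shore A = 46.8


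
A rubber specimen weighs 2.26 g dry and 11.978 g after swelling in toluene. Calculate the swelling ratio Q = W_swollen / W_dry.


Q = W_swollen / W_dry
Q = 11.978 / 2.26
Q = 5.3

Q = 5.3


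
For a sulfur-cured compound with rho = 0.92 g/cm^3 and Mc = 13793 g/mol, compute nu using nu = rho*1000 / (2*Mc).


nu = rho * 1000 / (2 * Mc)
nu = 0.92 * 1000 / (2 * 13793)
nu = 920.0 / 27586
nu = 0.0334 mol/L

0.0334 mol/L


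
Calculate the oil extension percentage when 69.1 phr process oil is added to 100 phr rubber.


Oil % = oil / (100 + oil) * 100
= 69.1 / (100 + 69.1) * 100
= 69.1 / 169.1 * 100
= 40.86%

40.86%


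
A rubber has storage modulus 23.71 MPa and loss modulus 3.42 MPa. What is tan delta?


tan delta = E'' / E'
= 3.42 / 23.71
= 0.1442

tan delta = 0.1442


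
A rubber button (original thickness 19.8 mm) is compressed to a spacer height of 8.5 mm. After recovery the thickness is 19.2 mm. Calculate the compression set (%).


CS = (t0 - recovered) / (t0 - ts) * 100
= (19.8 - 19.2) / (19.8 - 8.5) * 100
= 0.6 / 11.3 * 100
= 5.3%

5.3%


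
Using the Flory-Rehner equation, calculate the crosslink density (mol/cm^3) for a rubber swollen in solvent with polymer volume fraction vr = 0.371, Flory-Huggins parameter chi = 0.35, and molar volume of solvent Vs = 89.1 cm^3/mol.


ln(1 - vr) = ln(1 - 0.371) = -0.4636
Numerator = -((-0.4636) + 0.371 + 0.35 * 0.371^2) = 0.0444
Denominator = 89.1 * (0.371^(1/3) - 0.371/2) = 47.4949
nu = 0.0444 / 47.4949 = 9.3588e-04 mol/cm^3

9.3588e-04 mol/cm^3


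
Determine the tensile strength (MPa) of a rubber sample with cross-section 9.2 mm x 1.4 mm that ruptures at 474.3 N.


Area = width * thickness = 9.2 * 1.4 = 12.88 mm^2
TS = force / area = 474.3 / 12.88 = 36.82 MPa

36.82 MPa


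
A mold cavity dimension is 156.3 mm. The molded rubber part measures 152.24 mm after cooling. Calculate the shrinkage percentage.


Shrinkage = (mold - part) / mold * 100
= (156.3 - 152.24) / 156.3 * 100
= 4.06 / 156.3 * 100
= 2.6%

2.6%


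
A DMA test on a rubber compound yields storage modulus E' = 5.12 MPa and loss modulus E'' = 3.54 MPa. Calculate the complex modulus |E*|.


|E*| = sqrt(E'^2 + E''^2)
= sqrt(5.12^2 + 3.54^2)
= sqrt(26.2144 + 12.5316)
= 6.225 MPa

6.225 MPa


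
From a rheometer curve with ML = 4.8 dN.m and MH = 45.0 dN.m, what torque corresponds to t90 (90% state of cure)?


M90 = ML + 0.9 * (MH - ML)
M90 = 4.8 + 0.9 * (45.0 - 4.8)
M90 = 4.8 + 0.9 * 40.2
M90 = 40.98 dN.m

40.98 dN.m


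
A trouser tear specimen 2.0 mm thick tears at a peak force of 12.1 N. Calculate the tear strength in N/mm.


Tear strength = force / thickness
= 12.1 / 2.0
= 6.05 N/mm

6.05 N/mm


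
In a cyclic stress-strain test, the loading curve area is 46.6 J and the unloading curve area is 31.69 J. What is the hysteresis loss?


Hysteresis loss = loading - unloading
= 46.6 - 31.69
= 14.91 J

14.91 J


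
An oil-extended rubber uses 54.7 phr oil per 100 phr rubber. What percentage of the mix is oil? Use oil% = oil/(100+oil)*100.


Oil % = oil / (100 + oil) * 100
= 54.7 / (100 + 54.7) * 100
= 54.7 / 154.7 * 100
= 35.36%

35.36%


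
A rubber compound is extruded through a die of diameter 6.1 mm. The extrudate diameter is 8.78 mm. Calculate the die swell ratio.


Die swell ratio = D_extrudate / D_die
= 8.78 / 6.1
= 1.439

Die swell = 1.439


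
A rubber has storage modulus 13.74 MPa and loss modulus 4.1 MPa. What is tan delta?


tan delta = E'' / E'
= 4.1 / 13.74
= 0.2984

tan delta = 0.2984


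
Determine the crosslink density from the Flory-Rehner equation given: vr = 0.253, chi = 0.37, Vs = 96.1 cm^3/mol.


ln(1 - vr) = ln(1 - 0.253) = -0.2917
Numerator = -((-0.2917) + 0.253 + 0.37 * 0.253^2) = 0.0150
Denominator = 96.1 * (0.253^(1/3) - 0.253/2) = 48.6238
nu = 0.0150 / 48.6238 = 3.0863e-04 mol/cm^3

3.0863e-04 mol/cm^3


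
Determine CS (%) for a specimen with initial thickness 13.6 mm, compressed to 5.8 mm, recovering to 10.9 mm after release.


CS = (t0 - recovered) / (t0 - ts) * 100
= (13.6 - 10.9) / (13.6 - 5.8) * 100
= 2.7 / 7.8 * 100
= 34.6%

34.6%


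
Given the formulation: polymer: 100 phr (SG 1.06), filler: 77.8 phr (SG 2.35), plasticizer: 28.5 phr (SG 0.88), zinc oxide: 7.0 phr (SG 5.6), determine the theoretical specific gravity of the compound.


Sum of weights = 213.3
Volume contributions:
  polymer: 100/1.06 = 94.3396
  filler: 77.8/2.35 = 33.1064
  plasticizer: 28.5/0.88 = 32.3864
  zinc oxide: 7.0/5.6 = 1.2500
Sum of volumes = 161.0824
SG = 213.3 / 161.0824 = 1.324

SG = 1.324


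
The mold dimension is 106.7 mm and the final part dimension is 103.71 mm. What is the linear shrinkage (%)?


Shrinkage = (mold - part) / mold * 100
= (106.7 - 103.71) / 106.7 * 100
= 2.99 / 106.7 * 100
= 2.8%

2.8%


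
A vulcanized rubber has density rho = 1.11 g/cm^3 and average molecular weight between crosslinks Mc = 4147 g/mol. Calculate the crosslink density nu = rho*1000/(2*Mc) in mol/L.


nu = rho * 1000 / (2 * Mc)
nu = 1.11 * 1000 / (2 * 4147)
nu = 1110.0 / 8294
nu = 0.1338 mol/L

0.1338 mol/L


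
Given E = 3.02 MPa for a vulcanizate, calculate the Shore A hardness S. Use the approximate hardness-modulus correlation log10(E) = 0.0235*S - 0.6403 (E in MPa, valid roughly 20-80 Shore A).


log10(E) = 0.0235*S - 0.6403  =>  S = (log10(E) + 0.6403) / 0.0235
log10(3.02) = 0.480007
S = (0.480007 + 0.6403) / 0.0235 = 1.120307 / 0.0235
S = 47.7

Shore A = 47.7


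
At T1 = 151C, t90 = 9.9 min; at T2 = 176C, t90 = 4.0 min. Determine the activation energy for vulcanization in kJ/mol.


T1 = 424.15 K, T2 = 449.15 K
1/T1 - 1/T2 = 1.3123e-04
ln(t1/t2) = ln(9.9/4.0) = 0.9062
Ea = 8.314 * 0.9062 / 1.3123e-04 = 57414.8592 J/mol
Ea = 57.41 kJ/mol

57.41 kJ/mol


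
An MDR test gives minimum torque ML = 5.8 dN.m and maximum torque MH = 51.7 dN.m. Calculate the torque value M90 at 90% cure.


M90 = ML + 0.9 * (MH - ML)
M90 = 5.8 + 0.9 * (51.7 - 5.8)
M90 = 5.8 + 0.9 * 45.9
M90 = 47.11 dN.m

47.11 dN.m


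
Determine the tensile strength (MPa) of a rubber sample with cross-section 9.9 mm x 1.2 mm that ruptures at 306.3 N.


Area = width * thickness = 9.9 * 1.2 = 11.88 mm^2
TS = force / area = 306.3 / 11.88 = 25.78 MPa

25.78 MPa


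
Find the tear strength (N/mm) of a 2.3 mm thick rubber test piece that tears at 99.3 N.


Tear strength = force / thickness
= 99.3 / 2.3
= 43.17 N/mm

43.17 N/mm


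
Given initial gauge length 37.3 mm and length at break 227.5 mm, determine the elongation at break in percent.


Elongation = (Lf - L0) / L0 * 100
= (227.5 - 37.3) / 37.3 * 100
= 190.2 / 37.3 * 100
= 509.9%

509.9%


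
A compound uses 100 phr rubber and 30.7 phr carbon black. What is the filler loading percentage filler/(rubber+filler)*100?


Filler % = filler / (rubber + filler) * 100
= 30.7 / (100 + 30.7) * 100
= 30.7 / 130.7 * 100
= 23.49%

23.49%


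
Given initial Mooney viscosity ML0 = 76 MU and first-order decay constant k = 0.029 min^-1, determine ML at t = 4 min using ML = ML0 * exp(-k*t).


ML = ML0 * exp(-k * t)
ML = 76 * exp(-0.029 * 4)
ML = 76 * 0.8905
ML = 67.68 MU

67.68 MU


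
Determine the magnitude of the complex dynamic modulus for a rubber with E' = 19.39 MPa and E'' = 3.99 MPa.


|E*| = sqrt(E'^2 + E''^2)
= sqrt(19.39^2 + 3.99^2)
= sqrt(375.9721 + 15.9201)
= 19.796 MPa

19.796 MPa


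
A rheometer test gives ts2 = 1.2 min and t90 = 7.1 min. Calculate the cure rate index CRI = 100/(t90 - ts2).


CRI = 100 / (t90 - ts2)
= 100 / (7.1 - 1.2)
= 100 / 5.9
= 16.95 min^-1

16.95 min^-1


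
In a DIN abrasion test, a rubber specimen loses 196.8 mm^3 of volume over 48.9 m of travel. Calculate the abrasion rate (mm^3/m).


Rate = volume_loss / distance
= 196.8 / 48.9
= 4.025 mm^3/m

4.025 mm^3/m


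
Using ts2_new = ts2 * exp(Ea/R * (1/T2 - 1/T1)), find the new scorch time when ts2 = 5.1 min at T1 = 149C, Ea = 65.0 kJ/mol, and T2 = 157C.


Convert temperatures: T1 = 149 + 273.15 = 422.15 K, T2 = 157 + 273.15 = 430.15 K
ts2_new = 5.1 * exp(65000 / 8.314 * (1/430.15 - 1/422.15))
1/T2 - 1/T1 = -4.4056e-05
ts2_new = 3.61 min

3.61 min


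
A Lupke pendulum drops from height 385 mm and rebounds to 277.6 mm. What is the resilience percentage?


Resilience = h_rebound / h_drop * 100
= 277.6 / 385 * 100
= 72.1%

72.1%


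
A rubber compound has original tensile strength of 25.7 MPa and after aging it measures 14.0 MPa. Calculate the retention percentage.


Retention = aged / original * 100
= 14.0 / 25.7 * 100
= 54.5%

54.5%


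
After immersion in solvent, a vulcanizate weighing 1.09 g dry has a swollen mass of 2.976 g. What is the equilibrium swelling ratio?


Q = W_swollen / W_dry
Q = 2.976 / 1.09
Q = 2.73

Q = 2.73


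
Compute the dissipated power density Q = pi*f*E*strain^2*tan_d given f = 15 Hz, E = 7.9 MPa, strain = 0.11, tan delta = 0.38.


Q = pi * f * E * strain^2 * tan_d
= pi * 15 * 7.9 * 0.11^2 * 0.38
= pi * 15 * 7.9 * 0.0121 * 0.38
= 1.7117

Q = 1.7117


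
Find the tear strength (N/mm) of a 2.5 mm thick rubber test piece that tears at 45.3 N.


Tear strength = force / thickness
= 45.3 / 2.5
= 18.12 N/mm

18.12 N/mm


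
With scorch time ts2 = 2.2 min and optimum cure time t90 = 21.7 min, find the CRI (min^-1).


CRI = 100 / (t90 - ts2)
= 100 / (21.7 - 2.2)
= 100 / 19.5
= 5.13 min^-1

5.13 min^-1


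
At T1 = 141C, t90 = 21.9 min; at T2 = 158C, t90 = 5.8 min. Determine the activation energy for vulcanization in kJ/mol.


T1 = 414.15 K, T2 = 431.15 K
1/T1 - 1/T2 = 9.5206e-05
ln(t1/t2) = ln(21.9/5.8) = 1.3286
Ea = 8.314 * 1.3286 / 9.5206e-05 = 116024.7899 J/mol
Ea = 116.02 kJ/mol

116.02 kJ/mol


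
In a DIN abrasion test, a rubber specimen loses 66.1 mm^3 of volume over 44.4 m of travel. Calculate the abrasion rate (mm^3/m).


Rate = volume_loss / distance
= 66.1 / 44.4
= 1.489 mm^3/m

1.489 mm^3/m


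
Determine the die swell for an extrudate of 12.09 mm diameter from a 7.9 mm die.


Die swell ratio = D_extrudate / D_die
= 12.09 / 7.9
= 1.53

Die swell = 1.53


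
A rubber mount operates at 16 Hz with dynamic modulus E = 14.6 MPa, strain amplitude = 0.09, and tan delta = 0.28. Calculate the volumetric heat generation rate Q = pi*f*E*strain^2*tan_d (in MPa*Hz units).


Q = pi * f * E * strain^2 * tan_d
= pi * 16 * 14.6 * 0.09^2 * 0.28
= pi * 16 * 14.6 * 0.0081 * 0.28
= 1.6644

Q = 1.6644


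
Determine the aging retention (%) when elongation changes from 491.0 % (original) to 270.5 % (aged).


Retention = aged / original * 100
= 270.5 / 491.0 * 100
= 55.1%

55.1%


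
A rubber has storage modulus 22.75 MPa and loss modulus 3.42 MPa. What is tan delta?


tan delta = E'' / E'
= 3.42 / 22.75
= 0.1503

tan delta = 0.1503
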